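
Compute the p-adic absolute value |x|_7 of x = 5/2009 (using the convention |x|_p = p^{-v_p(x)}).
|5/2009|_7 = 49

Step 1 — compute v_7(x) by factoring powers of 7 out of the numerator and denominator: v_7(5/2009) = -2. Step 2 — apply |x|_p = p^{-v_p(x)} = 7^{2} = 49.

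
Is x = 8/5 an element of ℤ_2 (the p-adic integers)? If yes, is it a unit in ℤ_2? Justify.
x ∈ ℤ_2 but not a unit; v_2(x) = 3 > 0

ℤ_2 = {x ∈ ℚ_2 : v_2(x) ≥ 0} and ℤ_2^× = {x ∈ ℤ_2 : v_2(x) = 0}. Here v_2(8/5) = v_2(num) − v_2(den) = 3; compare against these criteria.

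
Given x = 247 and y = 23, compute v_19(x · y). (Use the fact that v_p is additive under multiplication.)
v_19(5681) = 1

v_p(x) = 1 (factor: 247 = 19^1 · 13); v_p(y) = 0 (factor: 23 = 19^0 · 23). Additivity: v_p(xy) = v_p(x) + v_p(y) = 1 + 0 = 1. (Direct check: xy = 5681 = 19^1 · (299).)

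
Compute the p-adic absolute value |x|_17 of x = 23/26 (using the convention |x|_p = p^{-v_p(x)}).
|23/26|_17 = 1

Step 1 — compute v_17(x) by factoring powers of 17 out of the numerator and denominator: v_17(23/26) = 0. Step 2 — apply |x|_p = p^{-v_p(x)} = 17^{0} = 1.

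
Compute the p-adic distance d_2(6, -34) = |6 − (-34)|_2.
d_2(6, -34) = 1/8

Step 1 — x − y = 6 − (-34) = 40. Step 2 — v_2(40) = 3 (factor: 40 = (2^3 · 5); the sign does not affect v_p). Step 3 — |x − y|_2 = 2^{-3} = 1/8.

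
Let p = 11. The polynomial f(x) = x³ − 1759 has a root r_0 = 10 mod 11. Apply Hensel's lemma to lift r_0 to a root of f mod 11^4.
r_3 = 4619 (mod 14641)

Hensel: r_{i+1} = r_i − f(r_i)/f′(r_i) mod 11^{i+2}, where f′(x) = 3x². Iterate:
  r_0 = 10 (mod 11)
  r_1 = 21 (mod 121)
  r_2 = 626 (mod 1331)
  r_3 = 4619 (mod 14641)
Final: r = 4619 with f(r) ≡ 0 mod 11^4.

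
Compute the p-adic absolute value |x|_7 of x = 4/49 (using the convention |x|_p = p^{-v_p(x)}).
|4/49|_7 = 49

Step 1 — compute v_7(x) by factoring powers of 7 out of the numerator and denominator: v_7(4/49) = -2. Step 2 — apply |x|_p = p^{-v_p(x)} = 7^{2} = 49.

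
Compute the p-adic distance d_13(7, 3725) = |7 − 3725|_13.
d_13(7, 3725) = 1/169

Step 1 — x − y = 7 − 3725 = -3718. Step 2 — v_13(-3718) = 2 (factor: -3718 = −(13^2 · 22); the sign does not affect v_p). Step 3 — |x − y|_13 = 13^{-2} = 1/169.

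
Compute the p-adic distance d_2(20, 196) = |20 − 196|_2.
d_2(20, 196) = 1/16

Step 1 — x − y = 20 − 196 = -176. Step 2 — v_2(-176) = 4 (factor: -176 = −(2^4 · 11); the sign does not affect v_p). Step 3 — |x − y|_2 = 2^{-4} = 1/16.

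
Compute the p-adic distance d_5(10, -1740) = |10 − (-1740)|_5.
d_5(10, -1740) = 1/125

Step 1 — x − y = 10 − (-1740) = 1750. Step 2 — v_5(1750) = 3 (factor: 1750 = (5^3 · 14); the sign does not affect v_p). Step 3 — |x − y|_5 = 5^{-3} = 1/125.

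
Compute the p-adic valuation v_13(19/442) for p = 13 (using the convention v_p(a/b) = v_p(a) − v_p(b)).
v_13(19/442) = -1

Factor powers of 13 from the numerator and denominator of the reduced fraction: 19 = 13^0 · 19 and 442 = 13^1 · 34. Apply v_p(a/b) = v_p(a) − v_p(b): v_13(19/442) = 0 − 1 = -1.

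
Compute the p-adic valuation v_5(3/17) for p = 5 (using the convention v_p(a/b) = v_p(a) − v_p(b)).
v_5(3/17) = 0

Factor powers of 5 from the numerator and denominator of the reduced fraction: 3 = 5^0 · 3 and 17 = 5^0 · 17. Apply v_p(a/b) = v_p(a) − v_p(b): v_5(3/17) = 0 − 0 = 0.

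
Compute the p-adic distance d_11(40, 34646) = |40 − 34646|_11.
d_11(40, 34646) = 1/1331

Step 1 — x − y = 40 − 34646 = -34606. Step 2 — v_11(-34606) = 3 (factor: -34606 = −(11^3 · 26); the sign does not affect v_p). Step 3 — |x − y|_11 = 11^{-3} = 1/1331.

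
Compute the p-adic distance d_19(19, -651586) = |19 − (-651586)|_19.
d_19(19, -651586) = 1/130321

Step 1 — x − y = 19 − (-651586) = 651605. Step 2 — v_19(651605) = 4 (factor: 651605 = (19^4 · 5); the sign does not affect v_p). Step 3 — |x − y|_19 = 19^{-4} = 1/130321.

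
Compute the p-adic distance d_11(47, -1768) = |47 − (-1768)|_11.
d_11(47, -1768) = 1/121

Step 1 — x − y = 47 − (-1768) = 1815. Step 2 — v_11(1815) = 2 (factor: 1815 = (11^2 · 15); the sign does not affect v_p). Step 3 — |x − y|_11 = 11^{-2} = 1/121.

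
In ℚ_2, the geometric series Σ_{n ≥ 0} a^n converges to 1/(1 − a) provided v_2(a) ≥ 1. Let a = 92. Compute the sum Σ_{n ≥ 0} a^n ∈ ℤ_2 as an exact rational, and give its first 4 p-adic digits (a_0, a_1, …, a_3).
Σ a^n = 1/(1 − a) = -1/91;  first 4 digits = (1, 0, 1, 1)

v_2(a) = 2 ≥ 1, so the series converges in ℤ_2 to 1/(1 − a) = 1/(1 − 92) = -1/91. Expand this rational in ℤ_2: compute digits iteratively via d_i = x_i mod 2, x_{i+1} = (x_i − d_i)/2. The first 4 digits are (1, 0, 1, 1).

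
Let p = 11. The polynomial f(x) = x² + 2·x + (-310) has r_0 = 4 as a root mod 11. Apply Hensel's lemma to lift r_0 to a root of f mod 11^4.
r_3 = 10487 (mod 14641)

Hensel: r_{i+1} = r_i − f(r_i)·(f′(r_i))^{-1} mod 11^{i+2}, f′(x) = 2x + 2. Iterate:
  r_0 = 4 (mod 11)
  r_1 = 81 (mod 121)
  r_2 = 1170 (mod 1331)
  r_3 = 10487 (mod 14641)
Final: r = 10487 satisfies f(r) ≡ 0 mod 11^4.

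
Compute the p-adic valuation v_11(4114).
v_11(4114) = 2

v_11(n) is the largest exponent k such that 11^k divides n. Factor out: 4114 = 11^2 · 34. (Sign doesn't affect v_p.) So v_11(4114) = 2.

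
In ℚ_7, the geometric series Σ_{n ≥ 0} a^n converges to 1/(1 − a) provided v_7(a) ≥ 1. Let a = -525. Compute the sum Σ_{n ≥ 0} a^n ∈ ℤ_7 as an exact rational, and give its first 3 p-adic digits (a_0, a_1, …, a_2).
Σ a^n = 1/(1 − a) = 1/526;  first 3 digits = (1, 2, 0)

v_7(a) = 1 ≥ 1, so the series converges in ℤ_7 to 1/(1 − a) = 1/(1 − (-525)) = 1/526. Expand this rational in ℤ_7: compute digits iteratively via d_i = x_i mod 7, x_{i+1} = (x_i − d_i)/7. The first 3 digits are (1, 2, 0).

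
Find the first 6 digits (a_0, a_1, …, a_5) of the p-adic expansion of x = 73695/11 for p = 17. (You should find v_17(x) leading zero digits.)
(a_0, …, a_5) = (0, 0, 0, 6, 9, 1)

v_17(73695/11) = 3, so a_0 = ... = a_2 = 0. Factor out: x = 17^3 · u with u = 15/11 a unit in ℤ_17. Expand u iteratively via a_{v+i} = u_i mod 17, u_{i+1} = (u_i − a_{v+i})/17:
  u_0 = 15/11;  a_3 = 6;  u_1 = (u_0 − 6)/17 = -3/11
  u_1 = -3/11;  a_4 = 9;  u_2 = (u_1 − 9)/17 = -6/11
  u_2 = -6/11;  a_5 = 1;  u_3 = (u_2 − 1)/17 = -1/11
Digits: (0, 0, 0, 6, 9, 1).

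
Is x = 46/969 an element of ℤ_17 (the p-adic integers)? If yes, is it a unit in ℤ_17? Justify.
x ∉ ℤ_17 (v_17(x) = -1 < 0)

ℤ_17 = {x ∈ ℚ_17 : v_17(x) ≥ 0} and ℤ_17^× = {x ∈ ℤ_17 : v_17(x) = 0}. Here v_17(46/969) = v_17(num) − v_17(den) = -1; compare against these criteria.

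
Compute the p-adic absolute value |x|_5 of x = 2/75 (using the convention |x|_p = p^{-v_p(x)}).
|2/75|_5 = 25

Step 1 — compute v_5(x) by factoring powers of 5 out of the numerator and denominator: v_5(2/75) = -2. Step 2 — apply |x|_p = p^{-v_p(x)} = 5^{2} = 25.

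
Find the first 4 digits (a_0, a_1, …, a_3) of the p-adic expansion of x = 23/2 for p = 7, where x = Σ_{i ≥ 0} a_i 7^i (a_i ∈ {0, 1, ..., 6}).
(a_0, …, a_3) = (1, 5, 3, 3)

v_7(23/2) = 0 (numerator and denominator both coprime to 7), so x ∈ ℤ_7^×. Compute digits iteratively via a_i = x_i mod 7, x_{i+1} = (x_i − a_i)/7, with x_0 = x:
  x_0 = 23/2;  a_0 = 1;  x_1 = (x_0 − 1)/7 = 3/2
  x_1 = 3/2;  a_1 = 5;  x_2 = (x_1 − 5)/7 = -1/2
  x_2 = -1/2;  a_2 = 3;  x_3 = (x_2 − 3)/7 = -1/2
  x_3 = -1/2;  a_3 = 3;  x_4 = (x_3 − 3)/7 = -1/2
Digits: (1, 5, 3, 3).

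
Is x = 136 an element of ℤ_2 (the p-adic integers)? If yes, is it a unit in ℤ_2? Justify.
x ∈ ℤ_2 but not a unit; v_2(x) = 3 > 0

ℤ_2 = {x ∈ ℚ_2 : v_2(x) ≥ 0} and ℤ_2^× = {x ∈ ℤ_2 : v_2(x) = 0}. Here v_2(136) = v_2(num) − v_2(den) = 3; compare against these criteria.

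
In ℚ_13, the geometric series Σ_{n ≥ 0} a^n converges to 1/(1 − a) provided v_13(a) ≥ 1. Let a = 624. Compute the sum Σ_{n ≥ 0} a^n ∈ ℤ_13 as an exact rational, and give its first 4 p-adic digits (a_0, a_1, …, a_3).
Σ a^n = 1/(1 − a) = -1/623;  first 4 digits = (1, 9, 6, 9)

v_13(a) = 1 ≥ 1, so the series converges in ℤ_13 to 1/(1 − a) = 1/(1 − 624) = -1/623. Expand this rational in ℤ_13: compute digits iteratively via d_i = x_i mod 13, x_{i+1} = (x_i − d_i)/13. The first 4 digits are (1, 9, 6, 9).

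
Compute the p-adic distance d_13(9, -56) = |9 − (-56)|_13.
d_13(9, -56) = 1/13

Step 1 — x − y = 9 − (-56) = 65. Step 2 — v_13(65) = 1 (factor: 65 = (13^1 · 5); the sign does not affect v_p). Step 3 — |x − y|_13 = 13^{-1} = 1/13.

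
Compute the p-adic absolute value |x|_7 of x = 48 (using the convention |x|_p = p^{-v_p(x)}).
|48|_7 = 1

Step 1 — compute v_7(x) by factoring powers of 7 out of the numerator and denominator: v_7(48) = 0. Step 2 — apply |x|_p = p^{-v_p(x)} = 7^{0} = 1.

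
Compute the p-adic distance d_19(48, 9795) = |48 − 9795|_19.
d_19(48, 9795) = 1/361

Step 1 — x − y = 48 − 9795 = -9747. Step 2 — v_19(-9747) = 2 (factor: -9747 = −(19^2 · 27); the sign does not affect v_p). Step 3 — |x − y|_19 = 19^{-2} = 1/361.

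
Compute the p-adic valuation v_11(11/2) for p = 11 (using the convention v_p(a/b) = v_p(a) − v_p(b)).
v_11(11/2) = 1

Factor powers of 11 from the numerator and denominator of the reduced fraction: 11 = 11^1 · 1 and 2 = 11^0 · 2. Apply v_p(a/b) = v_p(a) − v_p(b): v_11(11/2) = 1 − 0 = 1.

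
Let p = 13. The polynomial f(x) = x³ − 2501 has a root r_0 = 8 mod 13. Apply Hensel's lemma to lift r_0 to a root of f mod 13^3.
r_2 = 1542 (mod 2197)

Hensel: r_{i+1} = r_i − f(r_i)/f′(r_i) mod 13^{i+2}, where f′(x) = 3x². Iterate:
  r_0 = 8 (mod 13)
  r_1 = 21 (mod 169)
  r_2 = 1542 (mod 2197)
Final: r = 1542 with f(r) ≡ 0 mod 13^3.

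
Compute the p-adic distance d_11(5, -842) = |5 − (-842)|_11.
d_11(5, -842) = 1/121

Step 1 — x − y = 5 − (-842) = 847. Step 2 — v_11(847) = 2 (factor: 847 = (11^2 · 7); the sign does not affect v_p). Step 3 — |x − y|_11 = 11^{-2} = 1/121.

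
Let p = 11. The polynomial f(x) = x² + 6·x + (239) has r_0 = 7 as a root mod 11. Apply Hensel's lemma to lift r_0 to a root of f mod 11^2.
r_1 = 51 (mod 121)

Hensel: r_{i+1} = r_i − f(r_i)·(f′(r_i))^{-1} mod 11^{i+2}, f′(x) = 2x + 6. Iterate:
  r_0 = 7 (mod 11)
  r_1 = 51 (mod 121)
Final: r = 51 satisfies f(r) ≡ 0 mod 11^2.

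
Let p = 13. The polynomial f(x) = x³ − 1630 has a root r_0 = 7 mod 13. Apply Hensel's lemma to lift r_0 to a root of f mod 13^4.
r_3 = 17271 (mod 28561)

Hensel: r_{i+1} = r_i − f(r_i)/f′(r_i) mod 13^{i+2}, where f′(x) = 3x². Iterate:
  r_0 = 7 (mod 13)
  r_1 = 33 (mod 169)
  r_2 = 1892 (mod 2197)
  r_3 = 17271 (mod 28561)
Final: r = 17271 with f(r) ≡ 0 mod 13^4.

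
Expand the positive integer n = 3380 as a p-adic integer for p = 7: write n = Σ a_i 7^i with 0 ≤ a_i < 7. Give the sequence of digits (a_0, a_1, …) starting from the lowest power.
(a_0, a_1, …) = (6, 6, 5, 2, 1)

Repeated division by 7 gives the digits low-to-high: 3380 = 6 + 6·7^1 + 5·7^2 + 2·7^3 + 1·7^4. Digit sequence: (6, 6, 5, 2, 1).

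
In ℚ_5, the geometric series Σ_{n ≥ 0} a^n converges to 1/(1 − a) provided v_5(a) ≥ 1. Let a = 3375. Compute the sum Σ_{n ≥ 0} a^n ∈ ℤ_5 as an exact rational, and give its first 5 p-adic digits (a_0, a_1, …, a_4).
Σ a^n = 1/(1 − a) = -1/3374;  first 5 digits = (1, 0, 0, 2, 0)

v_5(a) = 3 ≥ 1, so the series converges in ℤ_5 to 1/(1 − a) = 1/(1 − 3375) = -1/3374. Expand this rational in ℤ_5: compute digits iteratively via d_i = x_i mod 5, x_{i+1} = (x_i − d_i)/5. The first 5 digits are (1, 0, 0, 2, 0).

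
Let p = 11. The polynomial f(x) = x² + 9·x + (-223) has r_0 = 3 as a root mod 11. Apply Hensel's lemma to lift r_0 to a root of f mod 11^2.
r_1 = 80 (mod 121)

Hensel: r_{i+1} = r_i − f(r_i)·(f′(r_i))^{-1} mod 11^{i+2}, f′(x) = 2x + 9. Iterate:
  r_0 = 3 (mod 11)
  r_1 = 80 (mod 121)
Final: r = 80 satisfies f(r) ≡ 0 mod 11^2.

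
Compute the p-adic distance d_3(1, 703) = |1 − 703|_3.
d_3(1, 703) = 1/27

Step 1 — x − y = 1 − 703 = -702. Step 2 — v_3(-702) = 3 (factor: -702 = −(3^3 · 26); the sign does not affect v_p). Step 3 — |x − y|_3 = 3^{-3} = 1/27.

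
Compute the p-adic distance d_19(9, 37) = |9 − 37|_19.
d_19(9, 37) = 1

Step 1 — x − y = 9 − 37 = -28. Step 2 — v_19(-28) = 0 (factor: -28 = −(19^0 · 28); the sign does not affect v_p). Step 3 — |x − y|_19 = 19^{0} = 1.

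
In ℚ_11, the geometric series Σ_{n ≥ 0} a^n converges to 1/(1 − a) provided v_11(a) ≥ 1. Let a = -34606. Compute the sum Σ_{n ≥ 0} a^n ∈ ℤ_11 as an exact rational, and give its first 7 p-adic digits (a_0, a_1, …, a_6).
Σ a^n = 1/(1 − a) = 1/34607;  first 7 digits = (1, 0, 0, 7, 8, 10, 4)

v_11(a) = 3 ≥ 1, so the series converges in ℤ_11 to 1/(1 − a) = 1/(1 − (-34606)) = 1/34607. Expand this rational in ℤ_11: compute digits iteratively via d_i = x_i mod 11, x_{i+1} = (x_i − d_i)/11. The first 7 digits are (1, 0, 0, 7, 8, 10, 4).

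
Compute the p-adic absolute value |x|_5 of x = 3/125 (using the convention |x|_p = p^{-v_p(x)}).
|3/125|_5 = 125

Step 1 — compute v_5(x) by factoring powers of 5 out of the numerator and denominator: v_5(3/125) = -3. Step 2 — apply |x|_p = p^{-v_p(x)} = 5^{3} = 125.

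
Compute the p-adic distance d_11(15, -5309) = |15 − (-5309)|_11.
d_11(15, -5309) = 1/1331

Step 1 — x − y = 15 − (-5309) = 5324. Step 2 — v_11(5324) = 3 (factor: 5324 = (11^3 · 4); the sign does not affect v_p). Step 3 — |x − y|_11 = 11^{-3} = 1/1331.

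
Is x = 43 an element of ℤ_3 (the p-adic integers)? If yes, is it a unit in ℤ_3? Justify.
x ∈ ℤ_3^× (unit); v_3(x) = 0

ℤ_3 = {x ∈ ℚ_3 : v_3(x) ≥ 0} and ℤ_3^× = {x ∈ ℤ_3 : v_3(x) = 0}. Here v_3(43) = v_3(num) − v_3(den) = 0; compare against these criteria.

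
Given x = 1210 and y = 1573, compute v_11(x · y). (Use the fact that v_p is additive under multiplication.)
v_11(1903330) = 4

v_p(x) = 2 (factor: 1210 = 11^2 · 10); v_p(y) = 2 (factor: 1573 = 11^2 · 13). Additivity: v_p(xy) = v_p(x) + v_p(y) = 2 + 2 = 4. (Direct check: xy = 1903330 = 11^4 · (130).)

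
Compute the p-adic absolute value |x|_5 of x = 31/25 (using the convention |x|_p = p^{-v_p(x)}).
|31/25|_5 = 25

Step 1 — compute v_5(x) by factoring powers of 5 out of the numerator and denominator: v_5(31/25) = -2. Step 2 — apply |x|_p = p^{-v_p(x)} = 5^{2} = 25.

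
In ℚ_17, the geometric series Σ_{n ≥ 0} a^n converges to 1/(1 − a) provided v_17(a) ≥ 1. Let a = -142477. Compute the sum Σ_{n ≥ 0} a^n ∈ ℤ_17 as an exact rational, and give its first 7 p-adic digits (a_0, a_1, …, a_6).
Σ a^n = 1/(1 − a) = 1/142478;  first 7 digits = (1, 0, 0, 5, 15, 16, 7)

v_17(a) = 3 ≥ 1, so the series converges in ℤ_17 to 1/(1 − a) = 1/(1 − (-142477)) = 1/142478. Expand this rational in ℤ_17: compute digits iteratively via d_i = x_i mod 17, x_{i+1} = (x_i − d_i)/17. The first 7 digits are (1, 0, 0, 5, 15, 16, 7).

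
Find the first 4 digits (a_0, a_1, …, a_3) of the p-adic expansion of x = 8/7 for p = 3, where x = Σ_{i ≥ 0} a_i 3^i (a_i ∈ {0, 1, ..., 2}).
(a_0, …, a_3) = (2, 1, 0, 2)

v_3(8/7) = 0 (numerator and denominator both coprime to 3), so x ∈ ℤ_3^×. Compute digits iteratively via a_i = x_i mod 3, x_{i+1} = (x_i − a_i)/3, with x_0 = x:
  x_0 = 8/7;  a_0 = 2;  x_1 = (x_0 − 2)/3 = -2/7
  x_1 = -2/7;  a_1 = 1;  x_2 = (x_1 − 1)/3 = -3/7
  x_2 = -3/7;  a_2 = 0;  x_3 = (x_2 − 0)/3 = -1/7
  x_3 = -1/7;  a_3 = 2;  x_4 = (x_3 − 2)/3 = -5/7
Digits: (2, 1, 0, 2).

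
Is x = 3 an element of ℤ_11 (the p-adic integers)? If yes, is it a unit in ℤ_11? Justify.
x ∈ ℤ_11^× (unit); v_11(x) = 0

ℤ_11 = {x ∈ ℚ_11 : v_11(x) ≥ 0} and ℤ_11^× = {x ∈ ℤ_11 : v_11(x) = 0}. Here v_11(3) = v_11(num) − v_11(den) = 0; compare against these criteria.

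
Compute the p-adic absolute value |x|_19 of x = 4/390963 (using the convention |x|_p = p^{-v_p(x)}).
|4/390963|_19 = 130321

Step 1 — compute v_19(x) by factoring powers of 19 out of the numerator and denominator: v_19(4/390963) = -4. Step 2 — apply |x|_p = p^{-v_p(x)} = 19^{4} = 130321.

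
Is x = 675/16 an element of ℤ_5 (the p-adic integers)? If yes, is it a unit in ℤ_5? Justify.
x ∈ ℤ_5 but not a unit; v_5(x) = 2 > 0

ℤ_5 = {x ∈ ℚ_5 : v_5(x) ≥ 0} and ℤ_5^× = {x ∈ ℤ_5 : v_5(x) = 0}. Here v_5(675/16) = v_5(num) − v_5(den) = 2; compare against these criteria.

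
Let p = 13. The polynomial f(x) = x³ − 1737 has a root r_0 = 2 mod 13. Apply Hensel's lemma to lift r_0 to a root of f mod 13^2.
r_1 = 132 (mod 169)

Hensel: r_{i+1} = r_i − f(r_i)/f′(r_i) mod 13^{i+2}, where f′(x) = 3x². Iterate:
  r_0 = 2 (mod 13)
  r_1 = 132 (mod 169)
Final: r = 132 with f(r) ≡ 0 mod 13^2.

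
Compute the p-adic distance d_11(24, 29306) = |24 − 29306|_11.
d_11(24, 29306) = 1/14641

Step 1 — x − y = 24 − 29306 = -29282. Step 2 — v_11(-29282) = 4 (factor: -29282 = −(11^4 · 2); the sign does not affect v_p). Step 3 — |x − y|_11 = 11^{-4} = 1/14641.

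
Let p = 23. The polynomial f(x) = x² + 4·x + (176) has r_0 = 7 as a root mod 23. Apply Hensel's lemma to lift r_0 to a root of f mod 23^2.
r_1 = 375 (mod 529)

Hensel: r_{i+1} = r_i − f(r_i)·(f′(r_i))^{-1} mod 23^{i+2}, f′(x) = 2x + 4. Iterate:
  r_0 = 7 (mod 23)
  r_1 = 375 (mod 529)
Final: r = 375 satisfies f(r) ≡ 0 mod 23^2.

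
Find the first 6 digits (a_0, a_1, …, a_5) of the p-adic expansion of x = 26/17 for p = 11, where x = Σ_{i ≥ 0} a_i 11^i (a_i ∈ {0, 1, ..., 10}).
(a_0, …, a_5) = (8, 2, 3, 1, 7, 0)

v_11(26/17) = 0 (numerator and denominator both coprime to 11), so x ∈ ℤ_11^×. Compute digits iteratively via a_i = x_i mod 11, x_{i+1} = (x_i − a_i)/11, with x_0 = x:
  x_0 = 26/17;  a_0 = 8;  x_1 = (x_0 − 8)/11 = -10/17
  x_1 = -10/17;  a_1 = 2;  x_2 = (x_1 − 2)/11 = -4/17
  x_2 = -4/17;  a_2 = 3;  x_3 = (x_2 − 3)/11 = -5/17
  x_3 = -5/17;  a_3 = 1;  x_4 = (x_3 − 1)/11 = -2/17
  x_4 = -2/17;  a_4 = 7;  x_5 = (x_4 − 7)/11 = -11/17
  x_5 = -11/17;  a_5 = 0;  x_6 = (x_5 − 0)/11 = -1/17
Digits: (8, 2, 3, 1, 7, 0).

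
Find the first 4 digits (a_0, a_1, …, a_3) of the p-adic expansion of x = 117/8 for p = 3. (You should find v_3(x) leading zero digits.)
(a_0, …, a_3) = (0, 0, 2, 1)

v_3(117/8) = 2, so a_0 = ... = a_1 = 0. Factor out: x = 3^2 · u with u = 13/8 a unit in ℤ_3. Expand u iteratively via a_{v+i} = u_i mod 3, u_{i+1} = (u_i − a_{v+i})/3:
  u_0 = 13/8;  a_2 = 2;  u_1 = (u_0 − 2)/3 = -1/8
  u_1 = -1/8;  a_3 = 1;  u_2 = (u_1 − 1)/3 = -3/8
Digits: (0, 0, 2, 1).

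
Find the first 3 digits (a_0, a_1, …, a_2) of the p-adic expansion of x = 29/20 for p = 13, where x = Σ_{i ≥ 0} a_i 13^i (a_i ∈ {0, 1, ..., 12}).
(a_0, …, a_2) = (6, 12, 1)

v_13(29/20) = 0 (numerator and denominator both coprime to 13), so x ∈ ℤ_13^×. Compute digits iteratively via a_i = x_i mod 13, x_{i+1} = (x_i − a_i)/13, with x_0 = x:
  x_0 = 29/20;  a_0 = 6;  x_1 = (x_0 − 6)/13 = -7/20
  x_1 = -7/20;  a_1 = 12;  x_2 = (x_1 − 12)/13 = -19/20
  x_2 = -19/20;  a_2 = 1;  x_3 = (x_2 − 1)/13 = -3/20
Digits: (6, 12, 1).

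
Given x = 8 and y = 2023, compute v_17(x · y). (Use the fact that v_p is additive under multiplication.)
v_17(16184) = 2

v_p(x) = 0 (factor: 8 = 17^0 · 8); v_p(y) = 2 (factor: 2023 = 17^2 · 7). Additivity: v_p(xy) = v_p(x) + v_p(y) = 0 + 2 = 2. (Direct check: xy = 16184 = 17^2 · (56).)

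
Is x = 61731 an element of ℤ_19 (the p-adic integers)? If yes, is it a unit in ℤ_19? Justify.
x ∈ ℤ_19 but not a unit; v_19(x) = 3 > 0

ℤ_19 = {x ∈ ℚ_19 : v_19(x) ≥ 0} and ℤ_19^× = {x ∈ ℤ_19 : v_19(x) = 0}. Here v_19(61731) = v_19(num) − v_19(den) = 3; compare against these criteria.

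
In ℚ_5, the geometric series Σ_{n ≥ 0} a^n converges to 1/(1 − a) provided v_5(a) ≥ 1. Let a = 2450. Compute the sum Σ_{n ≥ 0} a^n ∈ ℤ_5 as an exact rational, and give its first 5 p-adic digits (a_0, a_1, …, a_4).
Σ a^n = 1/(1 − a) = -1/2449;  first 5 digits = (1, 0, 3, 4, 2)

v_5(a) = 2 ≥ 1, so the series converges in ℤ_5 to 1/(1 − a) = 1/(1 − 2450) = -1/2449. Expand this rational in ℤ_5: compute digits iteratively via d_i = x_i mod 5, x_{i+1} = (x_i − d_i)/5. The first 5 digits are (1, 0, 3, 4, 2).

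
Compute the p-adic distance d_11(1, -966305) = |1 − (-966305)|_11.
d_11(1, -966305) = 1/161051

Step 1 — x − y = 1 − (-966305) = 966306. Step 2 — v_11(966306) = 5 (factor: 966306 = (11^5 · 6); the sign does not affect v_p). Step 3 — |x − y|_11 = 11^{-5} = 1/161051.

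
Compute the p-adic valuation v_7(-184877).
v_7(-184877) = 5

v_7(n) is the largest exponent k such that 7^k divides n. Factor out: -184877 = -7^5 · 11. (Sign doesn't affect v_p.) So v_7(-184877) = 5.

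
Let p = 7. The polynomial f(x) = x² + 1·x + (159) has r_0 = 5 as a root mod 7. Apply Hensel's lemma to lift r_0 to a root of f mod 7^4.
r_3 = 313 (mod 2401)

Hensel: r_{i+1} = r_i − f(r_i)·(f′(r_i))^{-1} mod 7^{i+2}, f′(x) = 2x + 1. Iterate:
  r_0 = 5 (mod 7)
  r_1 = 19 (mod 49)
  r_2 = 313 (mod 343)
  r_3 = 313 (mod 2401)
Final: r = 313 satisfies f(r) ≡ 0 mod 7^4.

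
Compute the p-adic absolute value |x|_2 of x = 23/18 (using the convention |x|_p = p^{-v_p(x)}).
|23/18|_2 = 2

Step 1 — compute v_2(x) by factoring powers of 2 out of the numerator and denominator: v_2(23/18) = -1. Step 2 — apply |x|_p = p^{-v_p(x)} = 2^{1} = 2.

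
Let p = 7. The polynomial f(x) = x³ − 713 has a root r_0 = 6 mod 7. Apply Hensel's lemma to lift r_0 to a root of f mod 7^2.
r_1 = 41 (mod 49)

Hensel: r_{i+1} = r_i − f(r_i)/f′(r_i) mod 7^{i+2}, where f′(x) = 3x². Iterate:
  r_0 = 6 (mod 7)
  r_1 = 41 (mod 49)
Final: r = 41 with f(r) ≡ 0 mod 7^2.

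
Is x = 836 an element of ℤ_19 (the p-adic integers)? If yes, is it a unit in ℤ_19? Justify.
x ∈ ℤ_19 but not a unit; v_19(x) = 1 > 0

ℤ_19 = {x ∈ ℚ_19 : v_19(x) ≥ 0} and ℤ_19^× = {x ∈ ℤ_19 : v_19(x) = 0}. Here v_19(836) = v_19(num) − v_19(den) = 1; compare against these criteria.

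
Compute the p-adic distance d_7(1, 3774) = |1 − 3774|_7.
d_7(1, 3774) = 1/343

Step 1 — x − y = 1 − 3774 = -3773. Step 2 — v_7(-3773) = 3 (factor: -3773 = −(7^3 · 11); the sign does not affect v_p). Step 3 — |x − y|_7 = 7^{-3} = 1/343.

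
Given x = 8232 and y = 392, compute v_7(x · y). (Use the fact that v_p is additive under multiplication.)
v_7(3226944) = 5

v_p(x) = 3 (factor: 8232 = 7^3 · 24); v_p(y) = 2 (factor: 392 = 7^2 · 8). Additivity: v_p(xy) = v_p(x) + v_p(y) = 3 + 2 = 5. (Direct check: xy = 3226944 = 7^5 · (192).)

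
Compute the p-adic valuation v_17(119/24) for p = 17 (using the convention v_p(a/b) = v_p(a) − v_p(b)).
v_17(119/24) = 1

Factor powers of 17 from the numerator and denominator of the reduced fraction: 119 = 17^1 · 7 and 24 = 17^0 · 24. Apply v_p(a/b) = v_p(a) − v_p(b): v_17(119/24) = 1 − 0 = 1.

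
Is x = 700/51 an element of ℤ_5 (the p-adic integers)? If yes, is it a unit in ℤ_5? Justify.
x ∈ ℤ_5 but not a unit; v_5(x) = 2 > 0

ℤ_5 = {x ∈ ℚ_5 : v_5(x) ≥ 0} and ℤ_5^× = {x ∈ ℤ_5 : v_5(x) = 0}. Here v_5(700/51) = v_5(num) − v_5(den) = 2; compare against these criteria.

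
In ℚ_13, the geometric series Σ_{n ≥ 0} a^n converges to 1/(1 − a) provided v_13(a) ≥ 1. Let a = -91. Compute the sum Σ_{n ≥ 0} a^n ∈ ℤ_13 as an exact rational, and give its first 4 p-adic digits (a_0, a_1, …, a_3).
Σ a^n = 1/(1 − a) = 1/92;  first 4 digits = (1, 6, 9, 11)

v_13(a) = 1 ≥ 1, so the series converges in ℤ_13 to 1/(1 − a) = 1/(1 − (-91)) = 1/92. Expand this rational in ℤ_13: compute digits iteratively via d_i = x_i mod 13, x_{i+1} = (x_i − d_i)/13. The first 4 digits are (1, 6, 9, 11).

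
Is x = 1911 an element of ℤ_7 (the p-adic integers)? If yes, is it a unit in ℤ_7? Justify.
x ∈ ℤ_7 but not a unit; v_7(x) = 2 > 0

ℤ_7 = {x ∈ ℚ_7 : v_7(x) ≥ 0} and ℤ_7^× = {x ∈ ℤ_7 : v_7(x) = 0}. Here v_7(1911) = v_7(num) − v_7(den) = 2; compare against these criteria.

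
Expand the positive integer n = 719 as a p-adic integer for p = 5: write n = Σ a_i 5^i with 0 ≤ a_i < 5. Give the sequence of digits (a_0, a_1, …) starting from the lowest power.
(a_0, a_1, …) = (4, 3, 3, 0, 1)

Repeated division by 5 gives the digits low-to-high: 719 = 4 + 3·5^1 + 3·5^2 + 1·5^4. Digit sequence: (4, 3, 3, 0, 1).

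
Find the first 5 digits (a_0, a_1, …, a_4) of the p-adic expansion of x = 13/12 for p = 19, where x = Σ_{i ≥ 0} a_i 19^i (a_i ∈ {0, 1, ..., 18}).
(a_0, …, a_4) = (9, 17, 7, 17, 7)

v_19(13/12) = 0 (numerator and denominator both coprime to 19), so x ∈ ℤ_19^×. Compute digits iteratively via a_i = x_i mod 19, x_{i+1} = (x_i − a_i)/19, with x_0 = x:
  x_0 = 13/12;  a_0 = 9;  x_1 = (x_0 − 9)/19 = -5/12
  x_1 = -5/12;  a_1 = 17;  x_2 = (x_1 − 17)/19 = -11/12
  x_2 = -11/12;  a_2 = 7;  x_3 = (x_2 − 7)/19 = -5/12
  x_3 = -5/12;  a_3 = 17;  x_4 = (x_3 − 17)/19 = -11/12
  x_4 = -11/12;  a_4 = 7;  x_5 = (x_4 − 7)/19 = -5/12
Digits: (9, 17, 7, 17, 7).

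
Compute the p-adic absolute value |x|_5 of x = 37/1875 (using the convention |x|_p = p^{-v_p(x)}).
|37/1875|_5 = 625

Step 1 — compute v_5(x) by factoring powers of 5 out of the numerator and denominator: v_5(37/1875) = -4. Step 2 — apply |x|_p = p^{-v_p(x)} = 5^{4} = 625.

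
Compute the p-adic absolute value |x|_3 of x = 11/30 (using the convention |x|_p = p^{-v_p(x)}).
|11/30|_3 = 3

Step 1 — compute v_3(x) by factoring powers of 3 out of the numerator and denominator: v_3(11/30) = -1. Step 2 — apply |x|_p = p^{-v_p(x)} = 3^{1} = 3.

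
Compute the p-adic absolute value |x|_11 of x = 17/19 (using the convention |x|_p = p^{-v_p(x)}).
|17/19|_11 = 1

Step 1 — compute v_11(x) by factoring powers of 11 out of the numerator and denominator: v_11(17/19) = 0. Step 2 — apply |x|_p = p^{-v_p(x)} = 11^{0} = 1.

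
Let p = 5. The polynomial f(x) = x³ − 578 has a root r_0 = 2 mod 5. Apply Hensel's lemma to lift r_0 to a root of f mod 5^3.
r_2 = 62 (mod 125)

Hensel: r_{i+1} = r_i − f(r_i)/f′(r_i) mod 5^{i+2}, where f′(x) = 3x². Iterate:
  r_0 = 2 (mod 5)
  r_1 = 12 (mod 25)
  r_2 = 62 (mod 125)
Final: r = 62 with f(r) ≡ 0 mod 5^3.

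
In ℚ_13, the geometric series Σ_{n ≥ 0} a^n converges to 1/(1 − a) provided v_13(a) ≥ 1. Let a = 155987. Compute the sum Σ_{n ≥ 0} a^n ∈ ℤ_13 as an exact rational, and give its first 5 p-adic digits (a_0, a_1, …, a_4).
Σ a^n = 1/(1 − a) = -1/155986;  first 5 digits = (1, 0, 0, 6, 5)

v_13(a) = 3 ≥ 1, so the series converges in ℤ_13 to 1/(1 − a) = 1/(1 − 155987) = -1/155986. Expand this rational in ℤ_13: compute digits iteratively via d_i = x_i mod 13, x_{i+1} = (x_i − d_i)/13. The first 5 digits are (1, 0, 0, 6, 5).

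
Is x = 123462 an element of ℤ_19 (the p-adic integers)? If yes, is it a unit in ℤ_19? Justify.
x ∈ ℤ_19 but not a unit; v_19(x) = 3 > 0

ℤ_19 = {x ∈ ℚ_19 : v_19(x) ≥ 0} and ℤ_19^× = {x ∈ ℤ_19 : v_19(x) = 0}. Here v_19(123462) = v_19(num) − v_19(den) = 3; compare against these criteria.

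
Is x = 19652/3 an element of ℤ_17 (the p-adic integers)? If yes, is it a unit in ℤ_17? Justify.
x ∈ ℤ_17 but not a unit; v_17(x) = 3 > 0

ℤ_17 = {x ∈ ℚ_17 : v_17(x) ≥ 0} and ℤ_17^× = {x ∈ ℤ_17 : v_17(x) = 0}. Here v_17(19652/3) = v_17(num) − v_17(den) = 3; compare against these criteria.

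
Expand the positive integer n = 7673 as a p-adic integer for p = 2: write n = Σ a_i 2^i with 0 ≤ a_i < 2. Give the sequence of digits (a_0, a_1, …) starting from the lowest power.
(a_0, a_1, …) = (1, 0, 0, 1, 1, 1, 1, 1, 1, 0, 1, 1, 1)

Repeated division by 2 gives the digits low-to-high: 7673 = 1 + 1·2^3 + 1·2^4 + 1·2^5 + 1·2^6 + 1·2^7 + 1·2^8 + 1·2^10 + 1·2^11 + 1·2^12. Digit sequence: (1, 0, 0, 1, 1, 1, 1, 1, 1, 0, 1, 1, 1).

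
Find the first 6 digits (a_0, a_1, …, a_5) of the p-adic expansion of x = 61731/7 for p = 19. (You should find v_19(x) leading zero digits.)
(a_0, …, a_5) = (0, 0, 0, 4, 8, 5)

v_19(61731/7) = 3, so a_0 = ... = a_2 = 0. Factor out: x = 19^3 · u with u = 9/7 a unit in ℤ_19. Expand u iteratively via a_{v+i} = u_i mod 19, u_{i+1} = (u_i − a_{v+i})/19:
  u_0 = 9/7;  a_3 = 4;  u_1 = (u_0 − 4)/19 = -1/7
  u_1 = -1/7;  a_4 = 8;  u_2 = (u_1 − 8)/19 = -3/7
  u_2 = -3/7;  a_5 = 5;  u_3 = (u_2 − 5)/19 = -2/7
Digits: (0, 0, 0, 4, 8, 5).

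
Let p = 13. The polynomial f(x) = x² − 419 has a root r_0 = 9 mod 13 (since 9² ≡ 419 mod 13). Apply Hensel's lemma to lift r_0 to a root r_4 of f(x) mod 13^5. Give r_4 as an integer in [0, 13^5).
r_4 = 130139 (mod 371293)

Hensel's recurrence: r_{i+1} = r_i − f(r_i)·(f′(r_i))^{-1} mod 13^{i+2}, with f′(x) = 2x. Iterate:
  r_0 = 9 (mod 13)
  r_1 = 9 (mod 169)
  r_2 = 516 (mod 2197)
  r_3 = 15895 (mod 28561)
  r_4 = 130139 (mod 371293)
Final: r_4 = 130139, and one checks f(r_4) ≡ 0 mod 13^5.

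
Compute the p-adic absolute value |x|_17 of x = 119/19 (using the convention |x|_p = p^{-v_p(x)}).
|119/19|_17 = 1/17

Step 1 — compute v_17(x) by factoring powers of 17 out of the numerator and denominator: v_17(119/19) = 1. Step 2 — apply |x|_p = p^{-v_p(x)} = 17^{-1} = 1/17.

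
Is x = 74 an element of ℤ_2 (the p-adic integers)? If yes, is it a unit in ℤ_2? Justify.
x ∈ ℤ_2 but not a unit; v_2(x) = 1 > 0

ℤ_2 = {x ∈ ℚ_2 : v_2(x) ≥ 0} and ℤ_2^× = {x ∈ ℤ_2 : v_2(x) = 0}. Here v_2(74) = v_2(num) − v_2(den) = 1; compare against these criteria.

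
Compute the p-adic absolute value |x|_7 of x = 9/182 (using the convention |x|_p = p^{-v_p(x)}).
|9/182|_7 = 7

Step 1 — compute v_7(x) by factoring powers of 7 out of the numerator and denominator: v_7(9/182) = -1. Step 2 — apply |x|_p = p^{-v_p(x)} = 7^{1} = 7.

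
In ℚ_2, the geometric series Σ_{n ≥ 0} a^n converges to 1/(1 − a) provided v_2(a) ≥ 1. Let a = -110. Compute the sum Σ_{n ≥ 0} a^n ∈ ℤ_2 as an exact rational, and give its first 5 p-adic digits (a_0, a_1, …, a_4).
Σ a^n = 1/(1 − a) = 1/111;  first 5 digits = (1, 1, 1, 1, 0)

v_2(a) = 1 ≥ 1, so the series converges in ℤ_2 to 1/(1 − a) = 1/(1 − (-110)) = 1/111. Expand this rational in ℤ_2: compute digits iteratively via d_i = x_i mod 2, x_{i+1} = (x_i − d_i)/2. The first 5 digits are (1, 1, 1, 1, 0).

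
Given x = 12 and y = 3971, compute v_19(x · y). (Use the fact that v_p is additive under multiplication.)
v_19(47652) = 2

v_p(x) = 0 (factor: 12 = 19^0 · 12); v_p(y) = 2 (factor: 3971 = 19^2 · 11). Additivity: v_p(xy) = v_p(x) + v_p(y) = 0 + 2 = 2. (Direct check: xy = 47652 = 19^2 · (132).)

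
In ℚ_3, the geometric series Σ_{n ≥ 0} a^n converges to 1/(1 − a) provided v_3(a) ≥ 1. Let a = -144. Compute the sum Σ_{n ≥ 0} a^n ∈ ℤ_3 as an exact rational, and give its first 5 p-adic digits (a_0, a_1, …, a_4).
Σ a^n = 1/(1 − a) = 1/145;  first 5 digits = (1, 0, 2, 0, 2)

v_3(a) = 2 ≥ 1, so the series converges in ℤ_3 to 1/(1 − a) = 1/(1 − (-144)) = 1/145. Expand this rational in ℤ_3: compute digits iteratively via d_i = x_i mod 3, x_{i+1} = (x_i − d_i)/3. The first 5 digits are (1, 0, 2, 0, 2).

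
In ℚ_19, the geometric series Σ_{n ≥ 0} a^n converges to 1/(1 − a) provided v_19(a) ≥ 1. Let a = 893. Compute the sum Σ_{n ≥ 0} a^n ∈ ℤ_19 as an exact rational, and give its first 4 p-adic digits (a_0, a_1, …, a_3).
Σ a^n = 1/(1 − a) = -1/892;  first 4 digits = (1, 9, 7, 9)

v_19(a) = 1 ≥ 1, so the series converges in ℤ_19 to 1/(1 − a) = 1/(1 − 893) = -1/892. Expand this rational in ℤ_19: compute digits iteratively via d_i = x_i mod 19, x_{i+1} = (x_i − d_i)/19. The first 4 digits are (1, 9, 7, 9).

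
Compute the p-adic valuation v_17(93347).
v_17(93347) = 3

v_17(n) is the largest exponent k such that 17^k divides n. Factor out: 93347 = 17^3 · 19. (Sign doesn't affect v_p.) So v_17(93347) = 3.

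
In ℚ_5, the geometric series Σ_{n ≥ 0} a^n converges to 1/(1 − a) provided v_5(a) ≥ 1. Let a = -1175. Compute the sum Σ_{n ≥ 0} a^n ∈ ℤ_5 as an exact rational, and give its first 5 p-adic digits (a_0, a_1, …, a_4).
Σ a^n = 1/(1 − a) = 1/1176;  first 5 digits = (1, 0, 3, 0, 2)

v_5(a) = 2 ≥ 1, so the series converges in ℤ_5 to 1/(1 − a) = 1/(1 − (-1175)) = 1/1176. Expand this rational in ℤ_5: compute digits iteratively via d_i = x_i mod 5, x_{i+1} = (x_i − d_i)/5. The first 5 digits are (1, 0, 3, 0, 2).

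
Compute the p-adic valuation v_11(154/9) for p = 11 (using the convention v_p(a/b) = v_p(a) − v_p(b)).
v_11(154/9) = 1

Factor powers of 11 from the numerator and denominator of the reduced fraction: 154 = 11^1 · 14 and 9 = 11^0 · 9. Apply v_p(a/b) = v_p(a) − v_p(b): v_11(154/9) = 1 − 0 = 1.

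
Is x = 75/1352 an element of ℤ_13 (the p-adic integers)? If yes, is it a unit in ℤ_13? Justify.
x ∉ ℤ_13 (v_13(x) = -2 < 0)

ℤ_13 = {x ∈ ℚ_13 : v_13(x) ≥ 0} and ℤ_13^× = {x ∈ ℤ_13 : v_13(x) = 0}. Here v_13(75/1352) = v_13(num) − v_13(den) = -2; compare against these criteria.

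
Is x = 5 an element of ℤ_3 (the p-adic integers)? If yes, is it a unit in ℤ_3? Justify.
x ∈ ℤ_3^× (unit); v_3(x) = 0

ℤ_3 = {x ∈ ℚ_3 : v_3(x) ≥ 0} and ℤ_3^× = {x ∈ ℤ_3 : v_3(x) = 0}. Here v_3(5) = v_3(num) − v_3(den) = 0; compare against these criteria.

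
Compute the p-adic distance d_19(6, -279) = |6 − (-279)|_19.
d_19(6, -279) = 1/19

Step 1 — x − y = 6 − (-279) = 285. Step 2 — v_19(285) = 1 (factor: 285 = (19^1 · 15); the sign does not affect v_p). Step 3 — |x − y|_19 = 19^{-1} = 1/19.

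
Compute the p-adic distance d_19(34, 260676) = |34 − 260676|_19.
d_19(34, 260676) = 1/130321

Step 1 — x − y = 34 − 260676 = -260642. Step 2 — v_19(-260642) = 4 (factor: -260642 = −(19^4 · 2); the sign does not affect v_p). Step 3 — |x − y|_19 = 19^{-4} = 1/130321.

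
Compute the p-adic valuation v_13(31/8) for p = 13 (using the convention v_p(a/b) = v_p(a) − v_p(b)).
v_13(31/8) = 0

Factor powers of 13 from the numerator and denominator of the reduced fraction: 31 = 13^0 · 31 and 8 = 13^0 · 8. Apply v_p(a/b) = v_p(a) − v_p(b): v_13(31/8) = 0 − 0 = 0.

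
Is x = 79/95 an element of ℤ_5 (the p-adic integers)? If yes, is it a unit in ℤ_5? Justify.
x ∉ ℤ_5 (v_5(x) = -1 < 0)

ℤ_5 = {x ∈ ℚ_5 : v_5(x) ≥ 0} and ℤ_5^× = {x ∈ ℤ_5 : v_5(x) = 0}. Here v_5(79/95) = v_5(num) − v_5(den) = -1; compare against these criteria.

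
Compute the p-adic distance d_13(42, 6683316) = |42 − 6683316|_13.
d_13(42, 6683316) = 1/371293

Step 1 — x − y = 42 − 6683316 = -6683274. Step 2 — v_13(-6683274) = 5 (factor: -6683274 = −(13^5 · 18); the sign does not affect v_p). Step 3 — |x − y|_13 = 13^{-5} = 1/371293.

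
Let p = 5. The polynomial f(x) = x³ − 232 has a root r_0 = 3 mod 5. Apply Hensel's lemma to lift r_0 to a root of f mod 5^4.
r_3 = 218 (mod 625)

Hensel: r_{i+1} = r_i − f(r_i)/f′(r_i) mod 5^{i+2}, where f′(x) = 3x². Iterate:
  r_0 = 3 (mod 5)
  r_1 = 18 (mod 25)
  r_2 = 93 (mod 125)
  r_3 = 218 (mod 625)
Final: r = 218 with f(r) ≡ 0 mod 5^4.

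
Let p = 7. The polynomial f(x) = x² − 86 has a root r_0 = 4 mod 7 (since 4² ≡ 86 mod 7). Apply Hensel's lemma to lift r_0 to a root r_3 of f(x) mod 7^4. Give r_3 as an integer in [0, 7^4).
r_3 = 1887 (mod 2401)

Hensel's recurrence: r_{i+1} = r_i − f(r_i)·(f′(r_i))^{-1} mod 7^{i+2}, with f′(x) = 2x. Iterate:
  r_0 = 4 (mod 7)
  r_1 = 25 (mod 49)
  r_2 = 172 (mod 343)
  r_3 = 1887 (mod 2401)
Final: r_3 = 1887, and one checks f(r_3) ≡ 0 mod 7^4.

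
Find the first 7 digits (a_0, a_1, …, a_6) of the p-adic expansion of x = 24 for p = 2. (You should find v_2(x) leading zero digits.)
(a_0, …, a_6) = (0, 0, 0, 1, 1, 0, 0)

v_2(24) = 3, so a_0 = ... = a_2 = 0. Factor out: x = 2^3 · u with u = 3 a unit in ℤ_2. Expand u iteratively via a_{v+i} = u_i mod 2, u_{i+1} = (u_i − a_{v+i})/2:
  u_0 = 3;  a_3 = 1;  u_1 = (u_0 − 1)/2 = 1
  u_1 = 1;  a_4 = 1;  u_2 = (u_1 − 1)/2 = 0
  u_2 = 0;  a_5 = 0;  u_3 = (u_2 − 0)/2 = 0
  u_3 = 0;  a_6 = 0;  u_4 = (u_3 − 0)/2 = 0
Digits: (0, 0, 0, 1, 1, 0, 0).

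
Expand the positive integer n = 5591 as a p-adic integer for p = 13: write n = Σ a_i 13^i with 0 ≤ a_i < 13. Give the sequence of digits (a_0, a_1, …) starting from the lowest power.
(a_0, a_1, …) = (1, 1, 7, 2)

Repeated division by 13 gives the digits low-to-high: 5591 = 1 + 1·13^1 + 7·13^2 + 2·13^3. Digit sequence: (1, 1, 7, 2).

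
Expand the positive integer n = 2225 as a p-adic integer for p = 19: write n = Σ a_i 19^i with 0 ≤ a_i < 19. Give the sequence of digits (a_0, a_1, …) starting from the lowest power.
(a_0, a_1, …) = (2, 3, 6)

Repeated division by 19 gives the digits low-to-high: 2225 = 2 + 3·19^1 + 6·19^2. Digit sequence: (2, 3, 6).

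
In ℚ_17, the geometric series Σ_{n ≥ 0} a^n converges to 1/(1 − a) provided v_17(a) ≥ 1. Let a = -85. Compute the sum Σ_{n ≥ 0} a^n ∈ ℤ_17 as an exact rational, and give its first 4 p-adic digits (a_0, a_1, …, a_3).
Σ a^n = 1/(1 − a) = 1/86;  first 4 digits = (1, 12, 7, 12)

v_17(a) = 1 ≥ 1, so the series converges in ℤ_17 to 1/(1 − a) = 1/(1 − (-85)) = 1/86. Expand this rational in ℤ_17: compute digits iteratively via d_i = x_i mod 17, x_{i+1} = (x_i − d_i)/17. The first 4 digits are (1, 12, 7, 12).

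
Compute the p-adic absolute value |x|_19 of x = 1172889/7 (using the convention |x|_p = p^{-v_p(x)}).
|1172889/7|_19 = 1/130321

Step 1 — compute v_19(x) by factoring powers of 19 out of the numerator and denominator: v_19(1172889/7) = 4. Step 2 — apply |x|_p = p^{-v_p(x)} = 19^{-4} = 1/130321.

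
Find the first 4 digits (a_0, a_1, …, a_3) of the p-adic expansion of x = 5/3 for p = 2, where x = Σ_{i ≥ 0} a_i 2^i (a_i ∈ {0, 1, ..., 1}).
(a_0, …, a_3) = (1, 1, 1, 0)

v_2(5/3) = 0 (numerator and denominator both coprime to 2), so x ∈ ℤ_2^×. Compute digits iteratively via a_i = x_i mod 2, x_{i+1} = (x_i − a_i)/2, with x_0 = x:
  x_0 = 5/3;  a_0 = 1;  x_1 = (x_0 − 1)/2 = 1/3
  x_1 = 1/3;  a_1 = 1;  x_2 = (x_1 − 1)/2 = -1/3
  x_2 = -1/3;  a_2 = 1;  x_3 = (x_2 − 1)/2 = -2/3
  x_3 = -2/3;  a_3 = 0;  x_4 = (x_3 − 0)/2 = -1/3
Digits: (1, 1, 1, 0).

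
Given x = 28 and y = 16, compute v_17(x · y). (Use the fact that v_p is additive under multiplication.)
v_17(448) = 0

v_p(x) = 0 (factor: 28 = 17^0 · 28); v_p(y) = 0 (factor: 16 = 17^0 · 16). Additivity: v_p(xy) = v_p(x) + v_p(y) = 0 + 0 = 0. (Direct check: xy = 448 = 17^0 · (448).)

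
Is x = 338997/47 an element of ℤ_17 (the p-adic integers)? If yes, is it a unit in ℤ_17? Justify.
x ∈ ℤ_17 but not a unit; v_17(x) = 3 > 0

ℤ_17 = {x ∈ ℚ_17 : v_17(x) ≥ 0} and ℤ_17^× = {x ∈ ℤ_17 : v_17(x) = 0}. Here v_17(338997/47) = v_17(num) − v_17(den) = 3; compare against these criteria.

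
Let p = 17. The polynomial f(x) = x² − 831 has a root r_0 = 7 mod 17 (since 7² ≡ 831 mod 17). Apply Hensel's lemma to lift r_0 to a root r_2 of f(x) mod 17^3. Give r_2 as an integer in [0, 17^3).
r_2 = 2540 (mod 4913)

Hensel's recurrence: r_{i+1} = r_i − f(r_i)·(f′(r_i))^{-1} mod 17^{i+2}, with f′(x) = 2x. Iterate:
  r_0 = 7 (mod 17)
  r_1 = 228 (mod 289)
  r_2 = 2540 (mod 4913)
Final: r_2 = 2540, and one checks f(r_2) ≡ 0 mod 17^3.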